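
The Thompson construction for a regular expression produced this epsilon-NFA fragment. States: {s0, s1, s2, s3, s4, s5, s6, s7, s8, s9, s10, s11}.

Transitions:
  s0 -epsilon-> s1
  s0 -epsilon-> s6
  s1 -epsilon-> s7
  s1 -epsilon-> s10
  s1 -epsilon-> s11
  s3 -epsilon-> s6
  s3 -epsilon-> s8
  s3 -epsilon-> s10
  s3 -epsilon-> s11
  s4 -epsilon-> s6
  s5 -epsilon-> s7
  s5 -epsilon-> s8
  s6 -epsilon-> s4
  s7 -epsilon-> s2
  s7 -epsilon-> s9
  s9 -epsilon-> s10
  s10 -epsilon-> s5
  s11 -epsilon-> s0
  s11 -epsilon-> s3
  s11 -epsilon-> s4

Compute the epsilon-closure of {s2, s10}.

{s2, s5, s7, s8, s9, s10}

Start with {s2, s10}.
From s10 via epsilon: add s5.
From s5 via epsilon: add s7, s8.
From s7 via epsilon: add s9.
No new states can be added; the closed set is {s2, s5, s7, s8, s9, s10}.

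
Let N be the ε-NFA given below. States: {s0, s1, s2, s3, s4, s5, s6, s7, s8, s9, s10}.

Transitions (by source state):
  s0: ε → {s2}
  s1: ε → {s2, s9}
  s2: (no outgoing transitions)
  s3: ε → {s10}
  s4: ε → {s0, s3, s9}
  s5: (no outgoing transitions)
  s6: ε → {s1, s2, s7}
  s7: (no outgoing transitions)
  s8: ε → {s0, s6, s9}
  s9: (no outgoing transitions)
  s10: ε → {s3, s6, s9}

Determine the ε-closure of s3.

{s1, s2, s3, s6, s7, s9, s10}

Start with {s3}.
From s3 via ε: add s10.
From s10 via ε: add s6, s9.
From s6 via ε: add s1, s2, s7.
No new states can be added; the closed set is {s1, s2, s3, s6, s7, s9, s10}.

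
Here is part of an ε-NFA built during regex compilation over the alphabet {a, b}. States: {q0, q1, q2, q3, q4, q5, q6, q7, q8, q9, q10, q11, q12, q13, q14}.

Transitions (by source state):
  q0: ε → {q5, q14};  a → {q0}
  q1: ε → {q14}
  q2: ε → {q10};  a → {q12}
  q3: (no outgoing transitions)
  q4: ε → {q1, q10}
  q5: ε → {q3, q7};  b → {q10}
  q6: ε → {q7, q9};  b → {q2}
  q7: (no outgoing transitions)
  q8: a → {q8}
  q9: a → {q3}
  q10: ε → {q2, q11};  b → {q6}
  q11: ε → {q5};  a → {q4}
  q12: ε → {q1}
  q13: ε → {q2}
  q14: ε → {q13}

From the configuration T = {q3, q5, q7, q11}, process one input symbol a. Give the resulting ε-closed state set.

{q1, q2, q3, q4, q5, q7, q10, q11, q13, q14}

q11 on a → {q4}.
No a-transition from q3, q5, q7.
Union after reading a: {q4}.
Now take the ε-closure:
From q4 via ε: add q1, q10.
From q1 via ε: add q14.
From q10 via ε: add q2, q11.
From q11 via ε: add q5.
From q14 via ε: add q13.
From q5 via ε: add q3, q7.
No new states can be added; the closed set is {q1, q2, q3, q4, q5, q7, q10, q11, q13, q14}.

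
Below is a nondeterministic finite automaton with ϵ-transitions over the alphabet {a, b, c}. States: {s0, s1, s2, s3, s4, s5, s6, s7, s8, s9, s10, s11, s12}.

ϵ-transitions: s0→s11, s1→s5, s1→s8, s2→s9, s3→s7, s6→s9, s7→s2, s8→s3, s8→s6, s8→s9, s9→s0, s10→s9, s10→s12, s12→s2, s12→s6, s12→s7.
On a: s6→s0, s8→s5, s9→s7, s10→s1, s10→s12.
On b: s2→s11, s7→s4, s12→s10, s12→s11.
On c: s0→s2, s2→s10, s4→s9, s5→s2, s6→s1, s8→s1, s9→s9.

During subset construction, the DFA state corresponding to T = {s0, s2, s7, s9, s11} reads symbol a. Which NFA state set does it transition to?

s9 on a → {s7}.
No a-transition from s0, s2, s7, s11.
Union after reading a: {s7}.
Now take the ϵ-closure:
From s7 via ϵ: add s2.
From s2 via ϵ: add s9.
From s9 via ϵ: add s0.
From s0 via ϵ: add s11.
No new states can be added; the closed set is {s0, s2, s7, s9, s11}.

{s0, s2, s7, s9, s11}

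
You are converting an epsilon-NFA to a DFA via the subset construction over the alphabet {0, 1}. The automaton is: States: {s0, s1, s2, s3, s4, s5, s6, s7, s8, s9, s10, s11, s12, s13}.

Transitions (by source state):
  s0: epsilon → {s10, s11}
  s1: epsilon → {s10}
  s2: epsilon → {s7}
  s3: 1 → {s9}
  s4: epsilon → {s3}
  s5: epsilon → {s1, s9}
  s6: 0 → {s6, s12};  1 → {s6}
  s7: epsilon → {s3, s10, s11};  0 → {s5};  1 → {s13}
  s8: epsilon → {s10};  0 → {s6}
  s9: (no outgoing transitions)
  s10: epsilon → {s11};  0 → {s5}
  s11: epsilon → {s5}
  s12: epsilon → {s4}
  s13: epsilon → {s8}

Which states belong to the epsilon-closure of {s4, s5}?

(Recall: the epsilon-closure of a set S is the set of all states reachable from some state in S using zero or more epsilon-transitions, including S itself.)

{s1, s3, s4, s5, s9, s10, s11}

Start with {s4, s5}.
From s4 via epsilon: add s3.
From s5 via epsilon: add s1, s9.
From s1 via epsilon: add s10.
From s10 via epsilon: add s11.
No new states can be added; the closed set is {s1, s3, s4, s5, s9, s10, s11}.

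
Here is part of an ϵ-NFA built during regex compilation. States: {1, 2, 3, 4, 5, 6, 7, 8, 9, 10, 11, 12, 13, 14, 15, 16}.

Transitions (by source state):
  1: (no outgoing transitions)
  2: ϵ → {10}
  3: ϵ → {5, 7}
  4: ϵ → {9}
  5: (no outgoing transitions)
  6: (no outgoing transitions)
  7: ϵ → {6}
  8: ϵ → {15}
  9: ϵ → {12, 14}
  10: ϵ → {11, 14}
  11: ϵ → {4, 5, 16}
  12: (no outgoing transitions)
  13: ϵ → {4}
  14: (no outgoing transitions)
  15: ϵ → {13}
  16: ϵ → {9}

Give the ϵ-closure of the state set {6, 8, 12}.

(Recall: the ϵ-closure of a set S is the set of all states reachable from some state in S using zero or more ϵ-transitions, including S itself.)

Start with {6, 8, 12}.
From 8 via ϵ: add 15.
From 15 via ϵ: add 13.
From 13 via ϵ: add 4.
From 4 via ϵ: add 9.
From 9 via ϵ: add 14.
No new states can be added; the closed set is {4, 6, 8, 9, 12, 13, 14, 15}.

{4, 6, 8, 9, 12, 13, 14, 15}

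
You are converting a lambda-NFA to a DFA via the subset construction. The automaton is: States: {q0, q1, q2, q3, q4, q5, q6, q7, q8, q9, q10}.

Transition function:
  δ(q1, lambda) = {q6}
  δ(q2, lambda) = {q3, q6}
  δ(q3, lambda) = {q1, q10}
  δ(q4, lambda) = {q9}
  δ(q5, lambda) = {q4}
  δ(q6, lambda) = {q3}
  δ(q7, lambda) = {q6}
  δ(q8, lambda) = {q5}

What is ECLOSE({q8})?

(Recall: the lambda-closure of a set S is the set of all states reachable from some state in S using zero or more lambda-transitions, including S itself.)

{q4, q5, q8, q9}

Start with {q8}.
From q8 via lambda: add q5.
From q5 via lambda: add q4.
From q4 via lambda: add q9.
No new states can be added; the closed set is {q4, q5, q8, q9}.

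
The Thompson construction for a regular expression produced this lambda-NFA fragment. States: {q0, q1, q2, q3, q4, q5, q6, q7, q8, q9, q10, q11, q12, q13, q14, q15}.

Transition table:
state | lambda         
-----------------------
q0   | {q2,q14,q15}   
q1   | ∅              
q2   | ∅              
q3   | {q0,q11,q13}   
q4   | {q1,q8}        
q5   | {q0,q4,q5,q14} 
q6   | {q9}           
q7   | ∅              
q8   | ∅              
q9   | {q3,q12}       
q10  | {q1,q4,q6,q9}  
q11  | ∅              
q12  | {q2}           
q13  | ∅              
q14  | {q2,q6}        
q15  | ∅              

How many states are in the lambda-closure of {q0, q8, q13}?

11

Start with {q0, q8, q13}.
From q0 via lambda: add q2, q14, q15.
From q14 via lambda: add q6.
From q6 via lambda: add q9.
From q9 via lambda: add q3, q12.
From q3 via lambda: add q11.
lambda-closure = {q0, q2, q3, q6, q8, q9, q11, q12, q13, q14, q15}, which has 11 states.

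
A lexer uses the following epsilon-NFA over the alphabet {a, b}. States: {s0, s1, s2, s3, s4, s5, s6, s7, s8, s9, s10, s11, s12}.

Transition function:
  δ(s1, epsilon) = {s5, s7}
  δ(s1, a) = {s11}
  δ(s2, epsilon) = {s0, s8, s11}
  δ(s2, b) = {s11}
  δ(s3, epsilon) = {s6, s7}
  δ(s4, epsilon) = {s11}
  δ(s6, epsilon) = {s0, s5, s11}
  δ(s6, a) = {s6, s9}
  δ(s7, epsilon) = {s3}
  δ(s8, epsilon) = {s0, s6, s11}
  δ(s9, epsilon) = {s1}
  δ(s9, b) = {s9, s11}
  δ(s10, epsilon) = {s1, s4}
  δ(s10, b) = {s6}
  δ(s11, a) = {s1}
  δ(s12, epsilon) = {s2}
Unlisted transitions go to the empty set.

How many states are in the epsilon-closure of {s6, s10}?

Start with {s6, s10}.
From s6 via epsilon: add s0, s5, s11.
From s10 via epsilon: add s1, s4.
From s1 via epsilon: add s7.
From s7 via epsilon: add s3.
epsilon-closure = {s0, s1, s3, s4, s5, s6, s7, s10, s11}, which has 9 states.

9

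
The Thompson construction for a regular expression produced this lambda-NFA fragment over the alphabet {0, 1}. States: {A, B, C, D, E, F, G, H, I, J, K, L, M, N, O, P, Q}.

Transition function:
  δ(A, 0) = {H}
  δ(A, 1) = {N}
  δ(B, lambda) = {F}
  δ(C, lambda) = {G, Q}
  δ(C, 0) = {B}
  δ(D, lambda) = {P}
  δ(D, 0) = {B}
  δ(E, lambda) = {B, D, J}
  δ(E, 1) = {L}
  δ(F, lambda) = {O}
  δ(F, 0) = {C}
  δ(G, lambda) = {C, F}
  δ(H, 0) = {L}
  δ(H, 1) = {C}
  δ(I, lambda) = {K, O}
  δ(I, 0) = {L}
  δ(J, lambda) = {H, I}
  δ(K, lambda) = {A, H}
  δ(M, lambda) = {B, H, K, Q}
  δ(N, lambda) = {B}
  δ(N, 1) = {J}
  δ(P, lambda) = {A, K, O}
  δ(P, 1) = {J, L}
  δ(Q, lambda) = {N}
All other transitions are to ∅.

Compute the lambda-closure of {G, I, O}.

Start with {G, I, O}.
From G via lambda: add C, F.
From I via lambda: add K.
From C via lambda: add Q.
From K via lambda: add A, H.
From Q via lambda: add N.
From N via lambda: add B.
No new states can be added; the closed set is {A, B, C, F, G, H, I, K, N, O, Q}.

{A, B, C, F, G, H, I, K, N, O, Q}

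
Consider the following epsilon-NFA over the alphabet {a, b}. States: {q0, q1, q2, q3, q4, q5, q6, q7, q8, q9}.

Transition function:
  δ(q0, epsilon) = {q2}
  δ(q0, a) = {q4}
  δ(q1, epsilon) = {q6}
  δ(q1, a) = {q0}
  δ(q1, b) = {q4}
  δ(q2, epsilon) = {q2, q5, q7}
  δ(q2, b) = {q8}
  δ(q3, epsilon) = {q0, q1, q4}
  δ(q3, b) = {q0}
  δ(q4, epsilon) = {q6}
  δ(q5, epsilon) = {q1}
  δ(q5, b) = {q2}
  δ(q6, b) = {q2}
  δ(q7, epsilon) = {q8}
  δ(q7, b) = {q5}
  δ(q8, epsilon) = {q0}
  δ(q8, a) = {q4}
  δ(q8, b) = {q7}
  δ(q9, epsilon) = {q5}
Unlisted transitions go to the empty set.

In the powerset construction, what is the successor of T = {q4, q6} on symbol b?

{q0, q1, q2, q5, q6, q7, q8}

q6 on b → {q2}.
No b-transition from q4.
Union after reading b: {q2}.
Now take the epsilon-closure:
From q2 via epsilon: add q5, q7.
From q5 via epsilon: add q1.
From q7 via epsilon: add q8.
From q1 via epsilon: add q6.
From q8 via epsilon: add q0.
No new states can be added; the closed set is {q0, q1, q2, q5, q6, q7, q8}.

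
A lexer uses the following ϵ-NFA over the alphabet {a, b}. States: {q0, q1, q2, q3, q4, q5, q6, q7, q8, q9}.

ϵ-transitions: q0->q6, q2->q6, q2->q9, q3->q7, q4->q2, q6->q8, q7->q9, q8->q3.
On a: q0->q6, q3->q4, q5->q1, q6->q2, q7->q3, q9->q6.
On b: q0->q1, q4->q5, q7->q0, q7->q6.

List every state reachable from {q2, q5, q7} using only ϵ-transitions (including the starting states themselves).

Start with {q2, q5, q7}.
From q2 via ϵ: add q6, q9.
From q6 via ϵ: add q8.
From q8 via ϵ: add q3.
No new states can be added; the closed set is {q2, q3, q5, q6, q7, q8, q9}.

{q2, q3, q5, q6, q7, q8, q9}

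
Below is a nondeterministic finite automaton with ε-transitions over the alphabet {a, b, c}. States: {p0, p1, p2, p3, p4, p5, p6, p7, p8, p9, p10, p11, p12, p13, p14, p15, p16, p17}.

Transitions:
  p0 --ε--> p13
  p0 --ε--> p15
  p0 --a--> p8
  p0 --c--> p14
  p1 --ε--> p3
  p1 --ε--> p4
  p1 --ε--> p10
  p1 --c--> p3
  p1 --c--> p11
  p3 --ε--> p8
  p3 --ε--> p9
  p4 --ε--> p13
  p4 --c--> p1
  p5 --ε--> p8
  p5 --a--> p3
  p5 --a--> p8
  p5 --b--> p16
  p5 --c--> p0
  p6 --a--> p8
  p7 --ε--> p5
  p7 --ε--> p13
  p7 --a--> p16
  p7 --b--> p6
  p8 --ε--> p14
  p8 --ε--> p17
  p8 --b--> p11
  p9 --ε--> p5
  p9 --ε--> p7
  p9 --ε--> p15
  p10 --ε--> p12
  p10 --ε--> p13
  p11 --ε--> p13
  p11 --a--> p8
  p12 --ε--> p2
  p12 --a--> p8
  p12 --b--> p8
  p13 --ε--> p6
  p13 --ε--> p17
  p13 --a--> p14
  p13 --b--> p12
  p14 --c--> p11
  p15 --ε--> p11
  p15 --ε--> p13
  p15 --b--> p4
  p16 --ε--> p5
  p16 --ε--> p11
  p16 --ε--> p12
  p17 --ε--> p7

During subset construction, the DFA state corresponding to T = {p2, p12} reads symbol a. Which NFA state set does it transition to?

{p5, p6, p7, p8, p13, p14, p17}

p12 on a → {p8}.
No a-transition from p2.
Union after reading a: {p8}.
Now take the ε-closure:
From p8 via ε: add p14, p17.
From p17 via ε: add p7.
From p7 via ε: add p5, p13.
From p13 via ε: add p6.
No new states can be added; the closed set is {p5, p6, p7, p8, p13, p14, p17}.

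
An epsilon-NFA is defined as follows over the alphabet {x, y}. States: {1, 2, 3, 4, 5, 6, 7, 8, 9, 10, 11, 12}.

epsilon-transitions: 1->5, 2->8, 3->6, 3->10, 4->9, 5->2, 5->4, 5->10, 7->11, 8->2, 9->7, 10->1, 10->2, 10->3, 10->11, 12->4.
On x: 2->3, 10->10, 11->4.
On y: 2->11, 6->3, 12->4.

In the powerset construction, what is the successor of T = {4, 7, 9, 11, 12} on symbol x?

{4, 7, 9, 11}

11 on x → {4}.
No x-transition from 4, 7, 9, 12.
Union after reading x: {4}.
Now take the epsilon-closure:
From 4 via epsilon: add 9.
From 9 via epsilon: add 7.
From 7 via epsilon: add 11.
No new states can be added; the closed set is {4, 7, 9, 11}.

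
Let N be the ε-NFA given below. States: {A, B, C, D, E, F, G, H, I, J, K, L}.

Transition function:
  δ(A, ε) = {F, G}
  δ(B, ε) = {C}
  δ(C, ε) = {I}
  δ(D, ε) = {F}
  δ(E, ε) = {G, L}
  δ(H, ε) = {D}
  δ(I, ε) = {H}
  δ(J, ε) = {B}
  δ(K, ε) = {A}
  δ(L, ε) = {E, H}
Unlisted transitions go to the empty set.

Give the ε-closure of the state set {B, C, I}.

{B, C, D, F, H, I}

Start with {B, C, I}.
From I via ε: add H.
From H via ε: add D.
From D via ε: add F.
No new states can be added; the closed set is {B, C, D, F, H, I}.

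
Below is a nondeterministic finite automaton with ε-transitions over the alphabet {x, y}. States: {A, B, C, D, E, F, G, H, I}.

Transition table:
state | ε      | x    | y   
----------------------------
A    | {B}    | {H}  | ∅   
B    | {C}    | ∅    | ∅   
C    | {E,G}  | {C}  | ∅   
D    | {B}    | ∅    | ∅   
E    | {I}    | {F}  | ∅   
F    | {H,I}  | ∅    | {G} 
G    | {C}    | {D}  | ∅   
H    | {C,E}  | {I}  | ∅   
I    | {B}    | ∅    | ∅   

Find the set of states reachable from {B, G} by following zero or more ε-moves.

Start with {B, G}.
From B via ε: add C.
From C via ε: add E.
From E via ε: add I.
No new states can be added; the closed set is {B, C, E, G, I}.

{B, C, E, G, I}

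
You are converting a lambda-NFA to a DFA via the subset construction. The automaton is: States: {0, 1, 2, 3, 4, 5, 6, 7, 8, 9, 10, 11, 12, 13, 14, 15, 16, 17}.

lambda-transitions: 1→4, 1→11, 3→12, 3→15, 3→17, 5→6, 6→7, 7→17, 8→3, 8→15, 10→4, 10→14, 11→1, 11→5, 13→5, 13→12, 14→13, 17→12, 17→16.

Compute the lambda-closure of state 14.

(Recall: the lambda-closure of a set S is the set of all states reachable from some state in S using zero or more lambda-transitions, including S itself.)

{5, 6, 7, 12, 13, 14, 16, 17}

Start with {14}.
From 14 via lambda: add 13.
From 13 via lambda: add 5, 12.
From 5 via lambda: add 6.
From 6 via lambda: add 7.
From 7 via lambda: add 17.
From 17 via lambda: add 16.
No new states can be added; the closed set is {5, 6, 7, 12, 13, 14, 16, 17}.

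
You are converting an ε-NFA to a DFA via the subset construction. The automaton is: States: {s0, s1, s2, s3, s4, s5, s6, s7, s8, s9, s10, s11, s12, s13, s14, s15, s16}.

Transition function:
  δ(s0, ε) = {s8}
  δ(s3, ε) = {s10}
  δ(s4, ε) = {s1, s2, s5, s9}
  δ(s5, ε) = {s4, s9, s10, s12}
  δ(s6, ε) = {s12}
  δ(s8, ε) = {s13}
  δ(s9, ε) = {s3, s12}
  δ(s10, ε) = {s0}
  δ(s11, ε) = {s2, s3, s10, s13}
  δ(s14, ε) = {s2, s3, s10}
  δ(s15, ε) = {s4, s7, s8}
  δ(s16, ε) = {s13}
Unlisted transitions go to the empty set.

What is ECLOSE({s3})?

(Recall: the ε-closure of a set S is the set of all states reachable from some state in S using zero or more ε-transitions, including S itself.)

{s0, s3, s8, s10, s13}

Start with {s3}.
From s3 via ε: add s10.
From s10 via ε: add s0.
From s0 via ε: add s8.
From s8 via ε: add s13.
No new states can be added; the closed set is {s0, s3, s8, s10, s13}.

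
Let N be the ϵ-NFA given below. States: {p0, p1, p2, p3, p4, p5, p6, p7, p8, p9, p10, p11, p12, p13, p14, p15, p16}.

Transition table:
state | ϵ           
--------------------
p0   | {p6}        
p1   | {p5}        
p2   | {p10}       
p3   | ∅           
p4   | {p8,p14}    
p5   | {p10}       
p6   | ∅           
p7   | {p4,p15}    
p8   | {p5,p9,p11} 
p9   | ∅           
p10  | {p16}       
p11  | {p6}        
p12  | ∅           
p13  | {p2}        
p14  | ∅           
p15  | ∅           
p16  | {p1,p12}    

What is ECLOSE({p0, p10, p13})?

Start with {p0, p10, p13}.
From p0 via ϵ: add p6.
From p10 via ϵ: add p16.
From p13 via ϵ: add p2.
From p16 via ϵ: add p1, p12.
From p1 via ϵ: add p5.
No new states can be added; the closed set is {p0, p1, p2, p5, p6, p10, p12, p13, p16}.

{p0, p1, p2, p5, p6, p10, p12, p13, p16}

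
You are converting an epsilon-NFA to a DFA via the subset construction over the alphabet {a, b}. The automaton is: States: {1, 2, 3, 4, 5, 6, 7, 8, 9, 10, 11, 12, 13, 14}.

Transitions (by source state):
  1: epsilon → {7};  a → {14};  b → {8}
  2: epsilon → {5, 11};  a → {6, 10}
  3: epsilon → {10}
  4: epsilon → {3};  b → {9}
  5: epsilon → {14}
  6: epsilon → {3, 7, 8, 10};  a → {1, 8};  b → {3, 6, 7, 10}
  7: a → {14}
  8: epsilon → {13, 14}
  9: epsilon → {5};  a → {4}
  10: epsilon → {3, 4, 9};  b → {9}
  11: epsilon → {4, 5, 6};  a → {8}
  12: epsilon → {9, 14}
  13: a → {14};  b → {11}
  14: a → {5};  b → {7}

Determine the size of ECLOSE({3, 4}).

6

Start with {3, 4}.
From 3 via epsilon: add 10.
From 10 via epsilon: add 9.
From 9 via epsilon: add 5.
From 5 via epsilon: add 14.
epsilon-closure = {3, 4, 5, 9, 10, 14}, which has 6 states.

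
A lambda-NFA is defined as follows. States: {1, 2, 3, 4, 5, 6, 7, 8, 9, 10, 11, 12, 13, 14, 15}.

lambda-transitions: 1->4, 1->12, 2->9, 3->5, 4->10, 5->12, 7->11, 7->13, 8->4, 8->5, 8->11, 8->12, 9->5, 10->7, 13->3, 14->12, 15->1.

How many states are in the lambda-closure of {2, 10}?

Start with {2, 10}.
From 2 via lambda: add 9.
From 10 via lambda: add 7.
From 7 via lambda: add 11, 13.
From 9 via lambda: add 5.
From 5 via lambda: add 12.
From 13 via lambda: add 3.
lambda-closure = {2, 3, 5, 7, 9, 10, 11, 12, 13}, which has 9 states.

9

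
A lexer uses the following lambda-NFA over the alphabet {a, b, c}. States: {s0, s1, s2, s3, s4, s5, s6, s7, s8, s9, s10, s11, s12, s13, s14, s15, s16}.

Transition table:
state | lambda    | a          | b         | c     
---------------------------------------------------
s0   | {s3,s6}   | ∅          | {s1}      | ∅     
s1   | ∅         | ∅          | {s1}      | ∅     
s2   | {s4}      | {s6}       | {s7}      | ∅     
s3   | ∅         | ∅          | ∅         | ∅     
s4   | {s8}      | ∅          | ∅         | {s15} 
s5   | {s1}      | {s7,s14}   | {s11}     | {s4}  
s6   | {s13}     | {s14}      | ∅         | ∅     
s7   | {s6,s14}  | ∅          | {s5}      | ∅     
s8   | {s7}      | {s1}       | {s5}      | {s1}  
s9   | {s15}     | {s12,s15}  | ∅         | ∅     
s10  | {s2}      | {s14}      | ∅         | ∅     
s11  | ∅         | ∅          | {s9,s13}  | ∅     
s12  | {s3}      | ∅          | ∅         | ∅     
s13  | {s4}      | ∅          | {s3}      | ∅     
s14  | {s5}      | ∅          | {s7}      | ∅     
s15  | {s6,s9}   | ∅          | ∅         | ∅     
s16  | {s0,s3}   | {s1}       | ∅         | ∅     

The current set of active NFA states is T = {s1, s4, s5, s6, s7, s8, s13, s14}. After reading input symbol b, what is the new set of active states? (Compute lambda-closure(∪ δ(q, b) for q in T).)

{s1, s3, s4, s5, s6, s7, s8, s11, s13, s14}

s1 on b → {s1}.
s5 on b → {s11}.
s7 on b → {s5}.
s8 on b → {s5}.
s13 on b → {s3}.
s14 on b → {s7}.
No b-transition from s4, s6.
Union after reading b: {s1, s3, s5, s7, s11}.
Now take the lambda-closure:
From s7 via lambda: add s6, s14.
From s6 via lambda: add s13.
From s13 via lambda: add s4.
From s4 via lambda: add s8.
No new states can be added; the closed set is {s1, s3, s4, s5, s6, s7, s8, s11, s13, s14}.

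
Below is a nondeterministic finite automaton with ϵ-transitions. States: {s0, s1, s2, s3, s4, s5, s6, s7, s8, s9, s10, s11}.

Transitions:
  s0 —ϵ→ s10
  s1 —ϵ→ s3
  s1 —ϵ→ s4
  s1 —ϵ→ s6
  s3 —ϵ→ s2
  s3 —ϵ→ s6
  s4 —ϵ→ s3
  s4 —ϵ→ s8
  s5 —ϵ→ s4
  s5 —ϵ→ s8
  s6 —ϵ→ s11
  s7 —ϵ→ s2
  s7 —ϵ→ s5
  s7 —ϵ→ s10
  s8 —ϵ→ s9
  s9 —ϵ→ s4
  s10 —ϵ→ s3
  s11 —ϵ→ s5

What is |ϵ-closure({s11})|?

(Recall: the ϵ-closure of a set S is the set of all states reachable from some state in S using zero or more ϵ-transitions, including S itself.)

8

Start with {s11}.
From s11 via ϵ: add s5.
From s5 via ϵ: add s4, s8.
From s4 via ϵ: add s3.
From s8 via ϵ: add s9.
From s3 via ϵ: add s2, s6.
ϵ-closure = {s2, s3, s4, s5, s6, s8, s9, s11}, which has 8 states.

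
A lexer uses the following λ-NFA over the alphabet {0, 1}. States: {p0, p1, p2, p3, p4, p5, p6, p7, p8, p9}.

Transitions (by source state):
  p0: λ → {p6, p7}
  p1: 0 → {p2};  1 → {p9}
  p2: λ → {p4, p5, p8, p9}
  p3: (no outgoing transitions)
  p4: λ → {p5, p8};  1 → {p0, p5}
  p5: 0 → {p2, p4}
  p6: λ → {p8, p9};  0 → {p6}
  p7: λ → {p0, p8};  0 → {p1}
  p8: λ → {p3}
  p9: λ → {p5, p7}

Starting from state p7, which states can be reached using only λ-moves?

{p0, p3, p5, p6, p7, p8, p9}

Start with {p7}.
From p7 via λ: add p0, p8.
From p0 via λ: add p6.
From p8 via λ: add p3.
From p6 via λ: add p9.
From p9 via λ: add p5.
No new states can be added; the closed set is {p0, p3, p5, p6, p7, p8, p9}.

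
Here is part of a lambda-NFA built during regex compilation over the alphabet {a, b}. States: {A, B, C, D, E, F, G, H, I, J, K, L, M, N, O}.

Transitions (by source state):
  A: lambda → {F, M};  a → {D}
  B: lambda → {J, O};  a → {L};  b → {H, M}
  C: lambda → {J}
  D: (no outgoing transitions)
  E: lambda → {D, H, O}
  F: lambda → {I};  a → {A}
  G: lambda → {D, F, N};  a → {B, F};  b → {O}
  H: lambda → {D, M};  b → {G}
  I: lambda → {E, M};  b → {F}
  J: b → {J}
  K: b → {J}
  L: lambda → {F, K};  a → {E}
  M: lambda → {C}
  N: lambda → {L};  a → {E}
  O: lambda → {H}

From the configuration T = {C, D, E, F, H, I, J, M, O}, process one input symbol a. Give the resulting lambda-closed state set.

{A, C, D, E, F, H, I, J, M, O}

F on a → {A}.
No a-transition from C, D, E, H, I, J, M, O.
Union after reading a: {A}.
Now take the lambda-closure:
From A via lambda: add F, M.
From F via lambda: add I.
From M via lambda: add C.
From C via lambda: add J.
From I via lambda: add E.
From E via lambda: add D, H, O.
No new states can be added; the closed set is {A, C, D, E, F, H, I, J, M, O}.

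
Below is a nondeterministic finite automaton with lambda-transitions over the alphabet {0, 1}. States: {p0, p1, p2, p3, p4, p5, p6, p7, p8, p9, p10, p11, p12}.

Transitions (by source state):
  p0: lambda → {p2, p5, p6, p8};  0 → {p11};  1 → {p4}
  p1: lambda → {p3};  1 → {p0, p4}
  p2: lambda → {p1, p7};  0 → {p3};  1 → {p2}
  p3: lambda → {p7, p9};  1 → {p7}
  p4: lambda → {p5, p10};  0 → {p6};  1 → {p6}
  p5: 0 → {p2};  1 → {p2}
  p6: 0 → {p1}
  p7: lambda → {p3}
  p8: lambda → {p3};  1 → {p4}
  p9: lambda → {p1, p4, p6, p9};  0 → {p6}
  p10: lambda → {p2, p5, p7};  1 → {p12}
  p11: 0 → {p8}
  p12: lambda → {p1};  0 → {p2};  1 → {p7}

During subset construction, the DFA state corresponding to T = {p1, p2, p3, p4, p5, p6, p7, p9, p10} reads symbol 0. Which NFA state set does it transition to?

p2 on 0 → {p3}.
p4 on 0 → {p6}.
p5 on 0 → {p2}.
p6 on 0 → {p1}.
p9 on 0 → {p6}.
No 0-transition from p1, p3, p7, p10.
Union after reading 0: {p1, p2, p3, p6}.
Now take the lambda-closure:
From p2 via lambda: add p7.
From p3 via lambda: add p9.
From p9 via lambda: add p4.
From p4 via lambda: add p5, p10.
No new states can be added; the closed set is {p1, p2, p3, p4, p5, p6, p7, p9, p10}.

{p1, p2, p3, p4, p5, p6, p7, p9, p10}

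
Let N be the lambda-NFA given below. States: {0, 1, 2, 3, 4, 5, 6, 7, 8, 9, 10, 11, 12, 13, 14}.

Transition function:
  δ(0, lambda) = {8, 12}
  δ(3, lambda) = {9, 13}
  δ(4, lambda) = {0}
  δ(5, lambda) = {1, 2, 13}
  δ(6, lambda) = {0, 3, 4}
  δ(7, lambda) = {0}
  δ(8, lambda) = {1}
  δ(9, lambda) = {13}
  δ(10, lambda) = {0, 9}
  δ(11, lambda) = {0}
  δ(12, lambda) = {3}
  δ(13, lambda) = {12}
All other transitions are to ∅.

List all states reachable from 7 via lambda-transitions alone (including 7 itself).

{0, 1, 3, 7, 8, 9, 12, 13}

Start with {7}.
From 7 via lambda: add 0.
From 0 via lambda: add 8, 12.
From 8 via lambda: add 1.
From 12 via lambda: add 3.
From 3 via lambda: add 9, 13.
No new states can be added; the closed set is {0, 1, 3, 7, 8, 9, 12, 13}.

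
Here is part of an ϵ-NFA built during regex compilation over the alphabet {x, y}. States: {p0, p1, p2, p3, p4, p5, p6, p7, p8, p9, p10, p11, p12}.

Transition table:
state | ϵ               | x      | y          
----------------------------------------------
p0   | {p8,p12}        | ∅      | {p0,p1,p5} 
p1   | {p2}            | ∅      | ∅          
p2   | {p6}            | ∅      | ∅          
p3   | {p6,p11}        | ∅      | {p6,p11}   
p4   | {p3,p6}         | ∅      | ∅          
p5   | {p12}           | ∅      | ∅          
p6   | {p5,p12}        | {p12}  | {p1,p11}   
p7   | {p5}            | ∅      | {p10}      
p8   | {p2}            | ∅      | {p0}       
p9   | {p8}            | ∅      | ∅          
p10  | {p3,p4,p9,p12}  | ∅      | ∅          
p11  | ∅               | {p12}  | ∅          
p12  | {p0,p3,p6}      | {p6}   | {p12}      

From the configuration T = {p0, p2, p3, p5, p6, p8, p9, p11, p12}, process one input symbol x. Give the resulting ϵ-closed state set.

p6 on x → {p12}.
p11 on x → {p12}.
p12 on x → {p6}.
No x-transition from p0, p2, p3, p5, p8, p9.
Union after reading x: {p6, p12}.
Now take the ϵ-closure:
From p6 via ϵ: add p5.
From p12 via ϵ: add p0, p3.
From p0 via ϵ: add p8.
From p3 via ϵ: add p11.
From p8 via ϵ: add p2.
No new states can be added; the closed set is {p0, p2, p3, p5, p6, p8, p11, p12}.

{p0, p2, p3, p5, p6, p8, p11, p12}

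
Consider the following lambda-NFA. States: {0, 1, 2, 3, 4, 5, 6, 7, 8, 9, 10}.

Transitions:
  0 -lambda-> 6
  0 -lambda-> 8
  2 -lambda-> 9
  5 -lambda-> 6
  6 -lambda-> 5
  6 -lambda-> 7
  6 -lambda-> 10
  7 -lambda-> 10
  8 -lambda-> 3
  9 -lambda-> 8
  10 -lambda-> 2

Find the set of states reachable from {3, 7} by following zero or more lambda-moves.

{2, 3, 7, 8, 9, 10}

Start with {3, 7}.
From 7 via lambda: add 10.
From 10 via lambda: add 2.
From 2 via lambda: add 9.
From 9 via lambda: add 8.
No new states can be added; the closed set is {2, 3, 7, 8, 9, 10}.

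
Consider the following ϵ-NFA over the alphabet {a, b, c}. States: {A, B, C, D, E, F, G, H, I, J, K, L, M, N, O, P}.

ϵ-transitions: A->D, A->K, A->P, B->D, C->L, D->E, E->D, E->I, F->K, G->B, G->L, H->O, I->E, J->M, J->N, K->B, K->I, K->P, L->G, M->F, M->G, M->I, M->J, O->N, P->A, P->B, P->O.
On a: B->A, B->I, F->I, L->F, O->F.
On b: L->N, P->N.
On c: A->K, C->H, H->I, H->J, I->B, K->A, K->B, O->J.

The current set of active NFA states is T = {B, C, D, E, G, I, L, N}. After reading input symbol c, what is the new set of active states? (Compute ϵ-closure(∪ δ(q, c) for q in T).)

{B, D, E, H, I, N, O}

C on c → {H}.
I on c → {B}.
No c-transition from B, D, E, G, L, N.
Union after reading c: {B, H}.
Now take the ϵ-closure:
From B via ϵ: add D.
From H via ϵ: add O.
From D via ϵ: add E.
From O via ϵ: add N.
From E via ϵ: add I.
No new states can be added; the closed set is {B, D, E, H, I, N, O}.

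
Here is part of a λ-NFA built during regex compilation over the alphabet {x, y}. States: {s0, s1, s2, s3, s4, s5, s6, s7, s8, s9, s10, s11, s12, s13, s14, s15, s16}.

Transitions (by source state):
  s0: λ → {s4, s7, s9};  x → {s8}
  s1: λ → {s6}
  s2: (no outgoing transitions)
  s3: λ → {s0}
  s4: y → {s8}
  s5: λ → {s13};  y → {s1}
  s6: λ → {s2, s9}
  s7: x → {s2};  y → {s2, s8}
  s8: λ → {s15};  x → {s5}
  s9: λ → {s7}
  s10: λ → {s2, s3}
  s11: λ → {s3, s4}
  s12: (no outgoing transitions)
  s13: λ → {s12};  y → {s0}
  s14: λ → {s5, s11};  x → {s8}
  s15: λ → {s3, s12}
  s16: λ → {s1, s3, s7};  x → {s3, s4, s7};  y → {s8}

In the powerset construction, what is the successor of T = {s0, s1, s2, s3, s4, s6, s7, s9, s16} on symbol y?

s4 on y → {s8}.
s7 on y → {s2, s8}.
s16 on y → {s8}.
No y-transition from s0, s1, s2, s3, s6, s9.
Union after reading y: {s2, s8}.
Now take the λ-closure:
From s8 via λ: add s15.
From s15 via λ: add s3, s12.
From s3 via λ: add s0.
From s0 via λ: add s4, s7, s9.
No new states can be added; the closed set is {s0, s2, s3, s4, s7, s8, s9, s12, s15}.

{s0, s2, s3, s4, s7, s8, s9, s12, s15}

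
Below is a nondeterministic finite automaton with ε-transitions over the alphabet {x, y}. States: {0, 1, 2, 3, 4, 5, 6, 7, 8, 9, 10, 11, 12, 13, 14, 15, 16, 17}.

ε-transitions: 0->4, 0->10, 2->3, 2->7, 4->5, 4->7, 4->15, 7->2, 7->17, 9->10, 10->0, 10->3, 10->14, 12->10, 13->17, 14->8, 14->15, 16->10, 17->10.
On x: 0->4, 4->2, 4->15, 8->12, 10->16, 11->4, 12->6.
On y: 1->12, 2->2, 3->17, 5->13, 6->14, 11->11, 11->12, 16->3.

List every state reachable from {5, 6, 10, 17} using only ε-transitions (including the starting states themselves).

{0, 2, 3, 4, 5, 6, 7, 8, 10, 14, 15, 17}

Start with {5, 6, 10, 17}.
From 10 via ε: add 0, 3, 14.
From 0 via ε: add 4.
From 14 via ε: add 8, 15.
From 4 via ε: add 7.
From 7 via ε: add 2.
No new states can be added; the closed set is {0, 2, 3, 4, 5, 6, 7, 8, 10, 14, 15, 17}.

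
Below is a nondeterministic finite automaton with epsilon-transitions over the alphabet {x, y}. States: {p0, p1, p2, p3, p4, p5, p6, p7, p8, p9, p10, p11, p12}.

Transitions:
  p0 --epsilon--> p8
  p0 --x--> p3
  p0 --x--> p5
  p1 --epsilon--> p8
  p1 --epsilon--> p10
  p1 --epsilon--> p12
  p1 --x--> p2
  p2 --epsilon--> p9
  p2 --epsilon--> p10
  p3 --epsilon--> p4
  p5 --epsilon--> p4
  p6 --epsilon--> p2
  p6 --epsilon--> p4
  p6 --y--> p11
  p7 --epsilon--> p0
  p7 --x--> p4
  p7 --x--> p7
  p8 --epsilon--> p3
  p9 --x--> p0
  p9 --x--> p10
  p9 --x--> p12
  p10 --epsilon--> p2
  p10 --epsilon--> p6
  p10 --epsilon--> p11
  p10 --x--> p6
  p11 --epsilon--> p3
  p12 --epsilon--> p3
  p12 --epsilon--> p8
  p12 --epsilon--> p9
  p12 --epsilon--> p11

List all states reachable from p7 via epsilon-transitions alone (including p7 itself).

{p0, p3, p4, p7, p8}

Start with {p7}.
From p7 via epsilon: add p0.
From p0 via epsilon: add p8.
From p8 via epsilon: add p3.
From p3 via epsilon: add p4.
No new states can be added; the closed set is {p0, p3, p4, p7, p8}.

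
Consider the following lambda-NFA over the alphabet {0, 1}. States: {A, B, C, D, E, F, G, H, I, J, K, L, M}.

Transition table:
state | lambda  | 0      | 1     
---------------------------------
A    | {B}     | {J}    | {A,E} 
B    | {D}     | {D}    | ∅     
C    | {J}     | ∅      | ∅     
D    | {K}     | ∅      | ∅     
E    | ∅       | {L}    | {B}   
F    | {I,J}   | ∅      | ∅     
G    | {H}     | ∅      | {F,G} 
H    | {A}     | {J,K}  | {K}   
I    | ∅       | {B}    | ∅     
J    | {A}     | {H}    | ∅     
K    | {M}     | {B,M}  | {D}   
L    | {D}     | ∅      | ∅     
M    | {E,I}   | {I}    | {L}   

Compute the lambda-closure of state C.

{A, B, C, D, E, I, J, K, M}

Start with {C}.
From C via lambda: add J.
From J via lambda: add A.
From A via lambda: add B.
From B via lambda: add D.
From D via lambda: add K.
From K via lambda: add M.
From M via lambda: add E, I.
No new states can be added; the closed set is {A, B, C, D, E, I, J, K, M}.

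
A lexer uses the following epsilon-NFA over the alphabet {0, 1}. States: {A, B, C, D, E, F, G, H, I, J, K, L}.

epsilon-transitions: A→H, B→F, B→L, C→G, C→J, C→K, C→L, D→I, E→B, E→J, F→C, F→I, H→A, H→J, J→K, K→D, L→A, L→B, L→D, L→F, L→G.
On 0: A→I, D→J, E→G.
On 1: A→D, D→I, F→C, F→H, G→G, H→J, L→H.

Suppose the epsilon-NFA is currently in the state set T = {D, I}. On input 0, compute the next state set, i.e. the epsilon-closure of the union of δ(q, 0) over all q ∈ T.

{D, I, J, K}

D on 0 → {J}.
No 0-transition from I.
Union after reading 0: {J}.
Now take the epsilon-closure:
From J via epsilon: add K.
From K via epsilon: add D.
From D via epsilon: add I.
No new states can be added; the closed set is {D, I, J, K}.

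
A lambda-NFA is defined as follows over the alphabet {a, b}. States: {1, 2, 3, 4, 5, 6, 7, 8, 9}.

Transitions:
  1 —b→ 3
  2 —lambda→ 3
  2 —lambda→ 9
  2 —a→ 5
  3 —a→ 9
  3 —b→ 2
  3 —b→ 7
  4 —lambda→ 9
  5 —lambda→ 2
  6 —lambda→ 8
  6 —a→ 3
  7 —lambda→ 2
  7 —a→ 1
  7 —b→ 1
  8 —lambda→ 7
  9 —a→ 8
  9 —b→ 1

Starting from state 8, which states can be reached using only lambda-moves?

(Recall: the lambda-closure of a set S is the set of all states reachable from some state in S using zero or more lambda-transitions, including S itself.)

{2, 3, 7, 8, 9}

Start with {8}.
From 8 via lambda: add 7.
From 7 via lambda: add 2.
From 2 via lambda: add 3, 9.
No new states can be added; the closed set is {2, 3, 7, 8, 9}.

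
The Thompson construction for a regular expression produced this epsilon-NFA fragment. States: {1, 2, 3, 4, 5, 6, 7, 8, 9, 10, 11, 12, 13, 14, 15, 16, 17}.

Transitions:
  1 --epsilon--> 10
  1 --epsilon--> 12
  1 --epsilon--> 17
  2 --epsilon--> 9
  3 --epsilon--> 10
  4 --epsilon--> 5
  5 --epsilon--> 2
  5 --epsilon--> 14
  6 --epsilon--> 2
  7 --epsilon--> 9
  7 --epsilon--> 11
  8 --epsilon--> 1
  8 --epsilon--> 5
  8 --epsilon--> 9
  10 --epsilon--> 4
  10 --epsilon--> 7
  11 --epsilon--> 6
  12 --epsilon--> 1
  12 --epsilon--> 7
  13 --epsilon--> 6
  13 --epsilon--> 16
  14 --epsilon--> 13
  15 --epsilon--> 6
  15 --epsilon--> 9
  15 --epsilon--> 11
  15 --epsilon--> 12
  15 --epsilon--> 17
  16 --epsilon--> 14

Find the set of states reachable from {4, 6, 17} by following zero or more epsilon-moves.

{2, 4, 5, 6, 9, 13, 14, 16, 17}

Start with {4, 6, 17}.
From 4 via epsilon: add 5.
From 6 via epsilon: add 2.
From 2 via epsilon: add 9.
From 5 via epsilon: add 14.
From 14 via epsilon: add 13.
From 13 via epsilon: add 16.
No new states can be added; the closed set is {2, 4, 5, 6, 9, 13, 14, 16, 17}.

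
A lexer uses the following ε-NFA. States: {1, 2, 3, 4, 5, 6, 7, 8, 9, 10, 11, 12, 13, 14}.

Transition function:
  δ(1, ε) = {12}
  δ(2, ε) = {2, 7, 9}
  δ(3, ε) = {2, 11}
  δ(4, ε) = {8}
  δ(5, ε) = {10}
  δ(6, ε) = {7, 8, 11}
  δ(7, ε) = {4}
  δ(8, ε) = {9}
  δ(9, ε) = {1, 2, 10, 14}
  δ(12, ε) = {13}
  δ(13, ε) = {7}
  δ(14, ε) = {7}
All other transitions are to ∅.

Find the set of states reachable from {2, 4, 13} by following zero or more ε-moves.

{1, 2, 4, 7, 8, 9, 10, 12, 13, 14}

Start with {2, 4, 13}.
From 2 via ε: add 7, 9.
From 4 via ε: add 8.
From 9 via ε: add 1, 10, 14.
From 1 via ε: add 12.
No new states can be added; the closed set is {1, 2, 4, 7, 8, 9, 10, 12, 13, 14}.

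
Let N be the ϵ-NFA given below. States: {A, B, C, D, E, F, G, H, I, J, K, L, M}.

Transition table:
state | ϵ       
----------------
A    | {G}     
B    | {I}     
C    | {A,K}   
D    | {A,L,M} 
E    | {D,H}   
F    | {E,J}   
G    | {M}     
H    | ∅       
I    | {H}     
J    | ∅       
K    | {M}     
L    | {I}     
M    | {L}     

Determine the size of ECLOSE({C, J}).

Start with {C, J}.
From C via ϵ: add A, K.
From A via ϵ: add G.
From K via ϵ: add M.
From M via ϵ: add L.
From L via ϵ: add I.
From I via ϵ: add H.
ϵ-closure = {A, C, G, H, I, J, K, L, M}, which has 9 states.

9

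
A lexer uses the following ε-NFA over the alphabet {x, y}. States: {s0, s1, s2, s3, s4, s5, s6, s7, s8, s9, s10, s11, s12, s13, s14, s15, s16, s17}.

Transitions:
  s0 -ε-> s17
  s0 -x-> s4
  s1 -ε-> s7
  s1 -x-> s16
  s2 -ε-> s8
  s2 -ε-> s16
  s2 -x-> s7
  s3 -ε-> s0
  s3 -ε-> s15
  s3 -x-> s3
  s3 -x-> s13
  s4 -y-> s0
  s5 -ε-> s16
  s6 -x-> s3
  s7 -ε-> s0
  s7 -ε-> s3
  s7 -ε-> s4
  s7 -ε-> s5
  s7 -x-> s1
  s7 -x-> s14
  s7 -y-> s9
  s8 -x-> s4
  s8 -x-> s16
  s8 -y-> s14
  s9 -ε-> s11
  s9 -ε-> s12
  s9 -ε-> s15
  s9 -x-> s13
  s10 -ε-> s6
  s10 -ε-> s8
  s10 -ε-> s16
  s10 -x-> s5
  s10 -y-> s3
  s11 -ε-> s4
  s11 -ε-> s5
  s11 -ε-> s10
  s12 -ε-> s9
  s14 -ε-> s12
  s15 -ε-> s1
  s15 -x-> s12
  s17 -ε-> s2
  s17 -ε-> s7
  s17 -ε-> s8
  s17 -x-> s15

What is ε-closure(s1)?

{s0, s1, s2, s3, s4, s5, s7, s8, s15, s16, s17}

Start with {s1}.
From s1 via ε: add s7.
From s7 via ε: add s0, s3, s4, s5.
From s0 via ε: add s17.
From s3 via ε: add s15.
From s5 via ε: add s16.
From s17 via ε: add s2, s8.
No new states can be added; the closed set is {s0, s1, s2, s3, s4, s5, s7, s8, s15, s16, s17}.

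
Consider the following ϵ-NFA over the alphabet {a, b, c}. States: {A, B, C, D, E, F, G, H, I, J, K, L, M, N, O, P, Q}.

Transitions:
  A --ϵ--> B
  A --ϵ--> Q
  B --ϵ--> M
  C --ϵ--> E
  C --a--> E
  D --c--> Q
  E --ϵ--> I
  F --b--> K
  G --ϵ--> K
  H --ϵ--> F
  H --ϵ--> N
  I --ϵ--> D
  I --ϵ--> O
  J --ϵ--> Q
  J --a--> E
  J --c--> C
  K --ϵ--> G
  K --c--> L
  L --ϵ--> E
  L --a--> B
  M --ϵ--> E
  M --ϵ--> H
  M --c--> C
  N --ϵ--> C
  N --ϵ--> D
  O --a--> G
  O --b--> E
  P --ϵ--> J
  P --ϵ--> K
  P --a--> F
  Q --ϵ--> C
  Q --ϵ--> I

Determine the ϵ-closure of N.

{C, D, E, I, N, O}

Start with {N}.
From N via ϵ: add C, D.
From C via ϵ: add E.
From E via ϵ: add I.
From I via ϵ: add O.
No new states can be added; the closed set is {C, D, E, I, N, O}.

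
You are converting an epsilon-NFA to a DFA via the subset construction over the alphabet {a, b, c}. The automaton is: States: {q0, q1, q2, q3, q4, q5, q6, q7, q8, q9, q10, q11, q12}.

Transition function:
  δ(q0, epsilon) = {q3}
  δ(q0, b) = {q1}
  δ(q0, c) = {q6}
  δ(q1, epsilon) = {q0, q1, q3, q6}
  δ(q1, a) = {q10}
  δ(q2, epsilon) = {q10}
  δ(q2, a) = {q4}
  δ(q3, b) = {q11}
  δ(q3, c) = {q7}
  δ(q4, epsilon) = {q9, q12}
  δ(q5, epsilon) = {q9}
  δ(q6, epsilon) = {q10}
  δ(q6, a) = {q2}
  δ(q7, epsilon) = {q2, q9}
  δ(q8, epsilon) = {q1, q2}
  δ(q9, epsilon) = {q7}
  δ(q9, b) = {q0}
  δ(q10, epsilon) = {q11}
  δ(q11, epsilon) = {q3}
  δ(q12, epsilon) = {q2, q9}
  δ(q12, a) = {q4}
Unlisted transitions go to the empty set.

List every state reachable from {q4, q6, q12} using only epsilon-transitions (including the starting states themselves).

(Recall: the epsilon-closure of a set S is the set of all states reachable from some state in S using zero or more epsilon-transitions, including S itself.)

Start with {q4, q6, q12}.
From q4 via epsilon: add q9.
From q6 via epsilon: add q10.
From q12 via epsilon: add q2.
From q9 via epsilon: add q7.
From q10 via epsilon: add q11.
From q11 via epsilon: add q3.
No new states can be added; the closed set is {q2, q3, q4, q6, q7, q9, q10, q11, q12}.

{q2, q3, q4, q6, q7, q9, q10, q11, q12}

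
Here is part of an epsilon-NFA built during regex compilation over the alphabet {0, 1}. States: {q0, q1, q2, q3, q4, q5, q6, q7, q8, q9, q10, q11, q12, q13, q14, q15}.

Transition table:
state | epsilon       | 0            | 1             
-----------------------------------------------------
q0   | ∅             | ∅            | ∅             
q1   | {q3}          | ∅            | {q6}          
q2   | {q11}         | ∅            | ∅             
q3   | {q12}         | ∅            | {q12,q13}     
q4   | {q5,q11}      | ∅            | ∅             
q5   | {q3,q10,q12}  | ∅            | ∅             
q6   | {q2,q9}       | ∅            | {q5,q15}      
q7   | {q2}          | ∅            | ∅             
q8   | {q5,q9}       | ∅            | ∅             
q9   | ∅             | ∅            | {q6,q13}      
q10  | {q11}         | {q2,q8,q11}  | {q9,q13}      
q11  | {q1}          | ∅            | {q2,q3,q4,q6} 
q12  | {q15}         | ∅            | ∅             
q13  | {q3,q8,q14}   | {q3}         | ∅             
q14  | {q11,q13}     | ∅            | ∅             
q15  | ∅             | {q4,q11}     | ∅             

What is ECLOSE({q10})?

{q1, q3, q10, q11, q12, q15}

Start with {q10}.
From q10 via epsilon: add q11.
From q11 via epsilon: add q1.
From q1 via epsilon: add q3.
From q3 via epsilon: add q12.
From q12 via epsilon: add q15.
No new states can be added; the closed set is {q1, q3, q10, q11, q12, q15}.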